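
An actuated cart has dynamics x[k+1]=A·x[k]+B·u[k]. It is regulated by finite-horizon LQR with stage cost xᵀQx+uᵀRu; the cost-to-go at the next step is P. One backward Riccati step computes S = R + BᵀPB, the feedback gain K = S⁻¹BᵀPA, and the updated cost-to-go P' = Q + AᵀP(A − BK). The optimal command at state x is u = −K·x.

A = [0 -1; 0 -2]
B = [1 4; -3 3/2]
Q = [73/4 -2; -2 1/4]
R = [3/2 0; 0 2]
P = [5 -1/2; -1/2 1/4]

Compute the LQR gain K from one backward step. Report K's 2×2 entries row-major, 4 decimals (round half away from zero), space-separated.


0.0000 0.2511 0.0000 -0.2881

BᵀP = [6.5000 -1.2500; 19.2500 -1.6250]
S = R + BᵀPB = [3/2 0; 0 2] + [10.2500 24.1250; 24.1250 74.5625] = [11.7500 24.1250; 24.1250 76.5625]
BᵀPA = [0.0000 -4.0000; 0.0000 -16.0000]
K = S⁻¹·BᵀPA = [0.0000 0.2511; 0.0000 -0.2881]
A−BK = [0.0000 -0.0987; 0.0000 -0.8145]
AᵀP(A−BK) = [0.0000 0.0000; 0.0000 0.3948]
P' = Q + AᵀP(A−BK) = [18.2500 -2.0000; -2.0000 0.6448]
tr(P') = 18.8948


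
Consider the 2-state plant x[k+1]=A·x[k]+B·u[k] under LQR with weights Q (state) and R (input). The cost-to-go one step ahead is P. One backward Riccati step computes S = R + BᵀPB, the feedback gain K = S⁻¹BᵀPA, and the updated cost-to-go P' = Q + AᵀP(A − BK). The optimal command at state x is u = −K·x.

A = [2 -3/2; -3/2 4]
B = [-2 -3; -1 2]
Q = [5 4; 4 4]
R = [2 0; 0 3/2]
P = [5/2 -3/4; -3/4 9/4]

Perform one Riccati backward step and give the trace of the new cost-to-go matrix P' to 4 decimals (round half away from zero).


BᵀP = [-4.2500 -0.7500; -9.0000 6.7500]
S = R + BᵀPB = [2 0; 0 3/2] + [9.2500 11.2500; 11.2500 40.5000] = [11.2500 11.2500; 11.2500 42.0000]
BᵀPA = [-7.3750 3.3750; -28.1250 40.5000]
K = S⁻¹·BᵀPA = [0.0192 -0.9073; -0.6748 1.2073]
A−BK = [0.0141 0.3073; -0.1312 0.6780]
AᵀP(A−BK) = [0.7257 -1.4232; -1.4232 4.7909]
P' = Q + AᵀP(A−BK) = [5.7257 2.5768; 2.5768 8.7909]
tr(P') = 14.5166

14.5166


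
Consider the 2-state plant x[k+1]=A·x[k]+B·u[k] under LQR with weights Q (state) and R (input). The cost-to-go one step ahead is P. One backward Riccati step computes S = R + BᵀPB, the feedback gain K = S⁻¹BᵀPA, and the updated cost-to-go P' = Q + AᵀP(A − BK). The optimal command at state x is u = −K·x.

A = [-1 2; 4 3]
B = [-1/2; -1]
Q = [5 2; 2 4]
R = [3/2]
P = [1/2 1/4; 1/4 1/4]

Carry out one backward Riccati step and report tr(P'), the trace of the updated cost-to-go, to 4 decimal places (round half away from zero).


16.1544

BᵀP = [-0.5000 -0.3750]
S = R + BᵀPB = [3/2] + [0.6250] = [2.1250]
BᵀPA = [-1.0000 -2.1250]
K = S⁻¹·BᵀPA = [-0.4706 -1.0000]
A−BK = [-1.2353 1.5000; 3.5294 2.0000]
AᵀP(A−BK) = [2.0294 2.2500; 2.2500 5.1250]
P' = Q + AᵀP(A−BK) = [7.0294 4.2500; 4.2500 9.1250]
tr(P') = 16.1544


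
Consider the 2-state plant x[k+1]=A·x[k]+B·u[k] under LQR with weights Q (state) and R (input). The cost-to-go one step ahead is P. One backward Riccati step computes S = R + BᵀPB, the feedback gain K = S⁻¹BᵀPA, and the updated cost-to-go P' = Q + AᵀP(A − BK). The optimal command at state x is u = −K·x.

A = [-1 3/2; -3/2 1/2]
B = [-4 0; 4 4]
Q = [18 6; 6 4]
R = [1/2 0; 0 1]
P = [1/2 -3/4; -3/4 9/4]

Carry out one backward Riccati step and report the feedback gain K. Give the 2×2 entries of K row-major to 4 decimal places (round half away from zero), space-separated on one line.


BᵀP = [-5.0000 12.0000; -3.0000 9.0000]
S = R + BᵀPB = [1/2 0; 0 1] + [68.0000 48.0000; 48.0000 36.0000] = [68.5000 48.0000; 48.0000 37.0000]
BᵀPA = [-13.0000 -1.5000; -10.5000 0.0000]
K = S⁻¹·BᵀPA = [0.0998 -0.2408; -0.4132 0.3124]
A−BK = [-0.6009 0.5369; -0.2462 0.2137]
AᵀP(A−BK) = [0.2707 -0.2253; -0.2253 0.2013]
P' = Q + AᵀP(A−BK) = [18.2707 5.7747; 5.7747 4.2013]
tr(P') = 22.4721

0.0998 -0.2408 -0.4132 0.3124


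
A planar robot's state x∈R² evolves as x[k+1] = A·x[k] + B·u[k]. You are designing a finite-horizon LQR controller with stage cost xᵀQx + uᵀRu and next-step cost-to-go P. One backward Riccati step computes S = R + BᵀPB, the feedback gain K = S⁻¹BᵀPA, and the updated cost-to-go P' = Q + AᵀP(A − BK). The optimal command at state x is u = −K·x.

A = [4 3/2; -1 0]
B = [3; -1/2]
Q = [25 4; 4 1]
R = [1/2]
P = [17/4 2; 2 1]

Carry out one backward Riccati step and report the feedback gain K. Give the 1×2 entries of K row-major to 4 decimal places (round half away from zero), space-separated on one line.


1.2576 0.5341

BᵀP = [11.7500 5.5000]
S = R + BᵀPB = [1/2] + [32.5000] = [33.0000]
BᵀPA = [41.5000 17.6250]
K = S⁻¹·BᵀPA = [1.2576 0.5341]
A−BK = [0.2273 -0.1023; -0.3712 0.2670]
AᵀP(A−BK) = [0.8106 0.3352; 0.3352 0.1491]
P' = Q + AᵀP(A−BK) = [25.8106 4.3352; 4.3352 1.1491]
tr(P') = 26.9598


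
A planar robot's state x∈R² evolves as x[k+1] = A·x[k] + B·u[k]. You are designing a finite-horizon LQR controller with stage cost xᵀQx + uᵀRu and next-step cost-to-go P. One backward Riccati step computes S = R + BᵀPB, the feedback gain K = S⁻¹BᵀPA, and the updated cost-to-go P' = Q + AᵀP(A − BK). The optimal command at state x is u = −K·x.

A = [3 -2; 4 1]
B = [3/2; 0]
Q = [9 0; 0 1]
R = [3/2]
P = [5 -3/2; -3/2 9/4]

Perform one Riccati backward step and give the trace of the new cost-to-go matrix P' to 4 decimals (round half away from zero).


45.6176

BᵀP = [7.5000 -2.2500]
S = R + BᵀPB = [3/2] + [11.2500] = [12.7500]
BᵀPA = [13.5000 -17.2500]
K = S⁻¹·BᵀPA = [1.0588 -1.3529]
A−BK = [1.4118 0.0294; 4.0000 1.0000]
AᵀP(A−BK) = [30.7059 4.7647; 4.7647 4.9118]
P' = Q + AᵀP(A−BK) = [39.7059 4.7647; 4.7647 5.9118]
tr(P') = 45.6176


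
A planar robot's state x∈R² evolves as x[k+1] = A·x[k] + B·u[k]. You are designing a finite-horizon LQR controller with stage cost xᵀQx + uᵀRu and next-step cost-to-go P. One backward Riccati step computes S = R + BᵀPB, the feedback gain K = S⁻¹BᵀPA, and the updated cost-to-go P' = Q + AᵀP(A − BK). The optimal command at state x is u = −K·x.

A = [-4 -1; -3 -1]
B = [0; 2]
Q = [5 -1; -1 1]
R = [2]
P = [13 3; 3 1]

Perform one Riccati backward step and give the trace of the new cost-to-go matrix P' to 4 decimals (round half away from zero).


154.3333

BᵀP = [6.0000 2.0000]
S = R + BᵀPB = [2] + [4.0000] = [6.0000]
BᵀPA = [-30.0000 -8.0000]
K = S⁻¹·BᵀPA = [-5.0000 -1.3333]
A−BK = [-4.0000 -1.0000; 7.0000 1.6667]
AᵀP(A−BK) = [139.0000 36.0000; 36.0000 9.3333]
P' = Q + AᵀP(A−BK) = [144.0000 35.0000; 35.0000 10.3333]
tr(P') = 154.3333


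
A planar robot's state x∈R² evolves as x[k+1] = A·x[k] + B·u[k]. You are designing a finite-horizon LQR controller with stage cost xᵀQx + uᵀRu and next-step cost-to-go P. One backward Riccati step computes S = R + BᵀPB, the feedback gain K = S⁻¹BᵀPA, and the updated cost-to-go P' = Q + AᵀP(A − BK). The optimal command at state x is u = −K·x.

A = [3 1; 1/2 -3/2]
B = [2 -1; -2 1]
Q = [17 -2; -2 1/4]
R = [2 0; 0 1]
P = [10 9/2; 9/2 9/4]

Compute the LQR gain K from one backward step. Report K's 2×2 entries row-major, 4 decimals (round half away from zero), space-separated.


BᵀP = [11.0000 4.5000; -5.5000 -2.2500]
S = R + BᵀPB = [2 0; 0 1] + [13.0000 -6.5000; -6.5000 3.2500] = [15.0000 -6.5000; -6.5000 4.2500]
BᵀPA = [35.2500 4.2500; -17.6250 -2.1250]
K = S⁻¹·BᵀPA = [1.6395 0.1977; -1.6395 -0.1977]
A−BK = [-1.9186 0.4070; 5.4186 -0.9070]
AᵀP(A−BK) = [17.3721 -0.1395; -0.1395 0.3023]
P' = Q + AᵀP(A−BK) = [34.3721 -2.1395; -2.1395 0.5523]
tr(P') = 34.9244

1.6395 0.1977 -1.6395 -0.1977


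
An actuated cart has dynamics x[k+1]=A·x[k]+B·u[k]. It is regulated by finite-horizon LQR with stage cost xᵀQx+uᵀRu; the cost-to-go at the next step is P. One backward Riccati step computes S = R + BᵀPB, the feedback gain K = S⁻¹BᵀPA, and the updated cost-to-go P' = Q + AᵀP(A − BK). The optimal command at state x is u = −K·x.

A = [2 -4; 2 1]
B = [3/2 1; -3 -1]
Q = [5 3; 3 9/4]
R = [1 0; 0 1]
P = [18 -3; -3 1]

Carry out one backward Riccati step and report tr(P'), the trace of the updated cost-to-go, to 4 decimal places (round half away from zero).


26.0789

BᵀP = [36.0000 -7.5000; 21.0000 -4.0000]
S = R + BᵀPB = [1 0; 0 1] + [76.5000 43.5000; 43.5000 25.0000] = [77.5000 43.5000; 43.5000 26.0000]
BᵀPA = [57.0000 -151.5000; 34.0000 -88.0000]
K = S⁻¹·BᵀPA = [0.0244 -0.9043; 1.2668 -1.8717]
A−BK = [0.6965 -0.7719; 3.3401 -3.5845]
AᵀP(A−BK) = [7.5356 -8.8187; -8.8187 11.2933]
P' = Q + AᵀP(A−BK) = [12.5356 -5.8187; -5.8187 13.5433]
tr(P') = 26.0789


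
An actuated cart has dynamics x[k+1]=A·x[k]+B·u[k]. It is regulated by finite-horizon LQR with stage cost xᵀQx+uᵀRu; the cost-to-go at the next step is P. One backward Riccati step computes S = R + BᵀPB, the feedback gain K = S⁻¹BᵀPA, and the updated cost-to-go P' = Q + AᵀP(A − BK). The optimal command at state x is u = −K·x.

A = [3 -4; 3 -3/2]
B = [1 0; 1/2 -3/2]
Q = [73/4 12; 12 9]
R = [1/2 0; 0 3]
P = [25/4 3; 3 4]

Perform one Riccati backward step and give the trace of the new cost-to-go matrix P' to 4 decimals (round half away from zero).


BᵀP = [7.7500 5.0000; -4.5000 -6.0000]
S = R + BᵀPB = [1/2 0; 0 3] + [10.2500 -7.5000; -7.5000 9.0000] = [10.7500 -7.5000; -7.5000 12.0000]
BᵀPA = [38.2500 -38.5000; -31.5000 27.0000]
K = S⁻¹·BᵀPA = [3.0619 -3.5670; -0.7113 0.0206]
A−BK = [-0.0619 -0.4330; 0.4021 0.3144]
AᵀP(A−BK) = [6.7268 -5.4124; -5.4124 7.1134]
P' = Q + AᵀP(A−BK) = [24.9768 6.5876; 6.5876 16.1134]
tr(P') = 41.0902

41.0902


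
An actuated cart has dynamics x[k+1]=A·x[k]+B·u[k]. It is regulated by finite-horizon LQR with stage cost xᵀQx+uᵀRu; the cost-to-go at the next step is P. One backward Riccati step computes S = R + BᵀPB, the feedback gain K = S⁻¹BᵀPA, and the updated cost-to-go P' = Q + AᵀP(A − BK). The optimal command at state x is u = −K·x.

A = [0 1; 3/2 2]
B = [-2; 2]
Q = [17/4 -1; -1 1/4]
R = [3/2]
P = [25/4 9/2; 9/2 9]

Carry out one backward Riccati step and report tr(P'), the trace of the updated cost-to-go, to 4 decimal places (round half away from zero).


70.1887

BᵀP = [-3.5000 9.0000]
S = R + BᵀPB = [3/2] + [25.0000] = [26.5000]
BᵀPA = [13.5000 14.5000]
K = S⁻¹·BᵀPA = [0.5094 0.5472]
A−BK = [1.0189 2.0943; 0.4811 0.9057]
AᵀP(A−BK) = [13.3726 26.3632; 26.3632 52.3160]
P' = Q + AᵀP(A−BK) = [17.6226 25.3632; 25.3632 52.5660]
tr(P') = 70.1887


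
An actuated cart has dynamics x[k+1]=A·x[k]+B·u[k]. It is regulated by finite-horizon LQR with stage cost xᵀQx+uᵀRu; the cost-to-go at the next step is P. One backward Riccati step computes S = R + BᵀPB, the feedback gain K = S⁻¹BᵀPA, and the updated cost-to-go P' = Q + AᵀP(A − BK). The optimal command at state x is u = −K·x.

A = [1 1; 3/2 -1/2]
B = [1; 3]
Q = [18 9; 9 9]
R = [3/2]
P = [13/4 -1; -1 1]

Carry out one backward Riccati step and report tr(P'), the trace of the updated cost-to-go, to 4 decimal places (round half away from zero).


BᵀP = [0.2500 2.0000]
S = R + BᵀPB = [3/2] + [6.2500] = [7.7500]
BᵀPA = [3.2500 -0.7500]
K = S⁻¹·BᵀPA = [0.4194 -0.0968]
A−BK = [0.5806 1.0968; 0.2419 -0.2097]
AᵀP(A−BK) = [1.1371 1.8145; 1.8145 4.4274]
P' = Q + AᵀP(A−BK) = [19.1371 10.8145; 10.8145 13.4274]
tr(P') = 32.5645

32.5645


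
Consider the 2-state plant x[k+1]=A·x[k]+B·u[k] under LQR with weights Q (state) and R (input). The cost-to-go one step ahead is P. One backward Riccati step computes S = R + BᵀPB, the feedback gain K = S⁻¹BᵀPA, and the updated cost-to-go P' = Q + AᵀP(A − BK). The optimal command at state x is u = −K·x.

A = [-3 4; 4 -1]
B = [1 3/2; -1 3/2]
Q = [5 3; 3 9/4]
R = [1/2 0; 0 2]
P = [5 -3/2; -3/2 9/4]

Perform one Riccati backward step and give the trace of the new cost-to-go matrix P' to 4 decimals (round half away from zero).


BᵀP = [6.5000 -3.7500; 5.2500 1.1250]
S = R + BᵀPB = [1/2 0; 0 2] + [10.2500 4.1250; 4.1250 9.5625] = [10.7500 4.1250; 4.1250 11.5625]
BᵀPA = [-34.5000 29.7500; -11.2500 19.8750]
K = S⁻¹·BᵀPA = [-3.2858 2.4422; 0.1992 0.8477]
A−BK = [-0.0131 0.2863; 0.4154 0.1707]
AᵀP(A−BK) = [5.8829 -3.7087; -3.7087 4.7480]
P' = Q + AᵀP(A−BK) = [10.8829 -0.7087; -0.7087 6.9980]
tr(P') = 17.8809

17.8809


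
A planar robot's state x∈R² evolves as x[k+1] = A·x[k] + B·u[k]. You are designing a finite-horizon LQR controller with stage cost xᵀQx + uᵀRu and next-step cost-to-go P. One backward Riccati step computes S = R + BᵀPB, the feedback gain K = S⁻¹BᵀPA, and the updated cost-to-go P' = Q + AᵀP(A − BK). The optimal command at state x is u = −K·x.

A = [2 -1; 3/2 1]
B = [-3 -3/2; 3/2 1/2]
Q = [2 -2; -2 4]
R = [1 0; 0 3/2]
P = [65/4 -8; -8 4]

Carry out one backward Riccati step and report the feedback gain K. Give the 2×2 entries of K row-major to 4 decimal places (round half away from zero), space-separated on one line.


-0.2861 0.3487 -0.1054 0.1051

BᵀP = [-60.7500 30.0000; -28.3750 14.0000]
S = R + BᵀPB = [1 0; 0 3/2] + [227.2500 106.1250; 106.1250 49.5625] = [228.2500 106.1250; 106.1250 51.0625]
BᵀPA = [-76.5000 90.7500; -35.7500 42.3750]
K = S⁻¹·BᵀPA = [-0.2861 0.3487; -0.1054 0.1051]
A−BK = [0.9834 0.2038; 1.9819 0.4244]
AᵀP(A−BK) = [0.3412 -0.0653; -0.0653 0.1497]
P' = Q + AᵀP(A−BK) = [2.3412 -2.0653; -2.0653 4.1497]
tr(P') = 6.4909


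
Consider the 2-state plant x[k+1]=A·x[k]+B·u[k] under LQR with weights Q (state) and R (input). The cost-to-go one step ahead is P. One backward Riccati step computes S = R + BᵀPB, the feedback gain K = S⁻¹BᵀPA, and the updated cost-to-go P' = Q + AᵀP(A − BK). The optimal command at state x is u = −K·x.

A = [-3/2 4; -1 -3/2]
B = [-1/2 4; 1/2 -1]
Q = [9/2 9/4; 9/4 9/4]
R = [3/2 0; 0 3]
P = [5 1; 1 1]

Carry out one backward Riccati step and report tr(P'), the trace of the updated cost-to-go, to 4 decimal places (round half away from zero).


11.7321

BᵀP = [-2.0000 0.0000; 19.0000 3.0000]
S = R + BᵀPB = [3/2 0; 0 3] + [1.0000 -8.0000; -8.0000 73.0000] = [2.5000 -8.0000; -8.0000 76.0000]
BᵀPA = [3.0000 -8.0000; -31.5000 71.5000]
K = S⁻¹·BᵀPA = [-0.1905 -0.2857; -0.4345 0.9107]
A−BK = [0.1429 0.2143; -1.3393 -0.4464]
AᵀP(A−BK) = [2.1339 -0.7054; -0.7054 2.8482]
P' = Q + AᵀP(A−BK) = [6.6339 1.5446; 1.5446 5.0982]
tr(P') = 11.7321


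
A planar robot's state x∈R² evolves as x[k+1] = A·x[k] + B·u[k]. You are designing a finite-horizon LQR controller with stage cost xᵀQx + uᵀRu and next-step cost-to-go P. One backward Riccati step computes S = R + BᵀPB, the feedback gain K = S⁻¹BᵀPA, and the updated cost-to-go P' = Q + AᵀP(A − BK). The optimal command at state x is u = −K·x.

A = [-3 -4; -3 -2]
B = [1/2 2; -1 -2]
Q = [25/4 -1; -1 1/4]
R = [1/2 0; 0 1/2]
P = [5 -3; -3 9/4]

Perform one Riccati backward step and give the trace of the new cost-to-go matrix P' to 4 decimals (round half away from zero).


BᵀP = [5.5000 -3.7500; 16.0000 -10.5000]
S = R + BᵀPB = [1/2 0; 0 1/2] + [6.5000 18.5000; 18.5000 53.0000] = [7.0000 18.5000; 18.5000 53.5000]
BᵀPA = [-5.2500 -14.5000; -16.5000 -43.0000]
K = S⁻¹·BᵀPA = [0.7558 0.6124; -0.5698 -1.0155]
A−BK = [-2.2384 -2.2752; -3.3837 -3.4186]
AᵀP(A−BK) = [5.8169 5.9593; 5.9593 6.2132]
P' = Q + AᵀP(A−BK) = [12.0669 4.9593; 4.9593 6.4632]
tr(P') = 18.5300

18.5300


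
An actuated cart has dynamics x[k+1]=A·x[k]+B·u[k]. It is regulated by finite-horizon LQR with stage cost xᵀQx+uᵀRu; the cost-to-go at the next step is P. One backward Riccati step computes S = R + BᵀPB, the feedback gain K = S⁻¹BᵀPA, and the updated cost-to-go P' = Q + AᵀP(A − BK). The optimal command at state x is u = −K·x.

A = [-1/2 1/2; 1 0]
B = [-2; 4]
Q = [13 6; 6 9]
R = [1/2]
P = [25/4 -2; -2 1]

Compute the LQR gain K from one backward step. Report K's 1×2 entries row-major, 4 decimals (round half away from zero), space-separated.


BᵀP = [-20.5000 8.0000]
S = R + BᵀPB = [1/2] + [73.0000] = [73.5000]
BᵀPA = [18.2500 -10.2500]
K = S⁻¹·BᵀPA = [0.2483 -0.1395]
A−BK = [-0.0034 0.2211; 0.0068 0.5578]
AᵀP(A−BK) = [0.0310 -0.0174; -0.0174 0.1331]
P' = Q + AᵀP(A−BK) = [13.0310 5.9826; 5.9826 9.1331]
tr(P') = 22.1641

0.2483 -0.1395


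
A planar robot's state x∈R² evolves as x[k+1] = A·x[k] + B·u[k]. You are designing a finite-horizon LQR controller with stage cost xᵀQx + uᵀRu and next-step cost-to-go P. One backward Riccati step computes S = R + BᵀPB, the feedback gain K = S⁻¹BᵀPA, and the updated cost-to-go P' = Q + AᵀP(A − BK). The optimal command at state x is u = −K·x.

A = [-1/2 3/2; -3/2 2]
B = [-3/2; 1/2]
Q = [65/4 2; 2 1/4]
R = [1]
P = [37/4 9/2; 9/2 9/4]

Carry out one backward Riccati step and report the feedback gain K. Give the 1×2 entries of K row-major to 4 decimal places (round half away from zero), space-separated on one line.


BᵀP = [-11.6250 -5.6250]
S = R + BᵀPB = [1] + [14.6250] = [15.6250]
BᵀPA = [14.2500 -28.6875]
K = S⁻¹·BᵀPA = [0.9120 -1.8360]
A−BK = [0.8680 -1.2540; -1.9560 2.9180]
AᵀP(A−BK) = [1.1290 -2.1495; -2.1495 4.1423]
P' = Q + AᵀP(A−BK) = [17.3790 -0.1495; -0.1495 4.3923]
tr(P') = 21.7713

0.9120 -1.8360


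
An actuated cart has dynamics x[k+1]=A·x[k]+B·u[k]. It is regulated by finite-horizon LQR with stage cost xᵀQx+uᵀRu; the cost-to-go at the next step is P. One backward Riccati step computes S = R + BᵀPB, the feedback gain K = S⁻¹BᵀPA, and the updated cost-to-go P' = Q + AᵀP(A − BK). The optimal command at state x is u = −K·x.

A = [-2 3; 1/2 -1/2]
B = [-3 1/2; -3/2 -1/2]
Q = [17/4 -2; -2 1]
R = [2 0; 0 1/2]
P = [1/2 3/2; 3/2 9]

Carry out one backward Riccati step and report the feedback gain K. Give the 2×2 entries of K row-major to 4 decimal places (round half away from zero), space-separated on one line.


0.0876 -0.2144 -0.7056 0.8953

BᵀP = [-3.7500 -18.0000; -0.5000 -3.7500]
S = R + BᵀPB = [2 0; 0 1/2] + [38.2500 7.1250; 7.1250 1.6250] = [40.2500 7.1250; 7.1250 2.1250]
BᵀPA = [-1.5000 -2.2500; -0.8750 0.3750]
K = S⁻¹·BᵀPA = [0.0876 -0.2144; -0.7056 0.8953]
A−BK = [-1.3843 1.9092; 0.2787 -0.3739]
AᵀP(A−BK) = [0.7640 -1.0382; -1.0382 1.4319]
P' = Q + AᵀP(A−BK) = [5.0140 -3.0382; -3.0382 2.4319]
tr(P') = 7.4460


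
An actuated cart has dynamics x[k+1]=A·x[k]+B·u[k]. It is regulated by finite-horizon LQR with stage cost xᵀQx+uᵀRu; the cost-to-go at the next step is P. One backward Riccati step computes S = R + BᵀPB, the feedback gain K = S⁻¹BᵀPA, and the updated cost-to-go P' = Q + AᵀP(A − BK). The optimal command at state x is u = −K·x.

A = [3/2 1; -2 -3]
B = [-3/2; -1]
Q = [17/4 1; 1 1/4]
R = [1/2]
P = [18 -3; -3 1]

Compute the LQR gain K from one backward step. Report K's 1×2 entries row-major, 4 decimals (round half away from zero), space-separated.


-1.3030 -1.0455

BᵀP = [-24.0000 3.5000]
S = R + BᵀPB = [1/2] + [32.5000] = [33.0000]
BᵀPA = [-43.0000 -34.5000]
K = S⁻¹·BᵀPA = [-1.3030 -1.0455]
A−BK = [-0.4545 -0.5682; -3.3030 -4.0455]
AᵀP(A−BK) = [6.4697 7.5455; 7.5455 8.9318]
P' = Q + AᵀP(A−BK) = [10.7197 8.5455; 8.5455 9.1818]
tr(P') = 19.9015


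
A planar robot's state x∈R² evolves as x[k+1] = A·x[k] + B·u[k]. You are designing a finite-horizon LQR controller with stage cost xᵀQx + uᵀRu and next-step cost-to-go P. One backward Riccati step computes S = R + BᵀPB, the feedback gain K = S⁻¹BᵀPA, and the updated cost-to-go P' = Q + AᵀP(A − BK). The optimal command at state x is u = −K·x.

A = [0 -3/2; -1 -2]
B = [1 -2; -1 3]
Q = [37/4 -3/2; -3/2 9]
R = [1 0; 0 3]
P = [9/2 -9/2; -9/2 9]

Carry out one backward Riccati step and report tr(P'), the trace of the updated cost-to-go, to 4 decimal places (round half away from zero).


28.2331

BᵀP = [9.0000 -13.5000; -22.5000 36.0000]
S = R + BᵀPB = [1 0; 0 3] + [22.5000 -58.5000; -58.5000 153.0000] = [23.5000 -58.5000; -58.5000 156.0000]
BᵀPA = [13.5000 13.5000; -36.0000 -38.2500]
K = S⁻¹·BᵀPA = [0.0000 -0.5400; -0.2308 -0.4477]
A−BK = [-0.4615 -1.8554; -0.3077 -1.1969]
AᵀP(A−BK) = [0.6923 2.4231; 2.4231 9.2908]
P' = Q + AᵀP(A−BK) = [9.9423 0.9231; 0.9231 18.2908]
tr(P') = 28.2331


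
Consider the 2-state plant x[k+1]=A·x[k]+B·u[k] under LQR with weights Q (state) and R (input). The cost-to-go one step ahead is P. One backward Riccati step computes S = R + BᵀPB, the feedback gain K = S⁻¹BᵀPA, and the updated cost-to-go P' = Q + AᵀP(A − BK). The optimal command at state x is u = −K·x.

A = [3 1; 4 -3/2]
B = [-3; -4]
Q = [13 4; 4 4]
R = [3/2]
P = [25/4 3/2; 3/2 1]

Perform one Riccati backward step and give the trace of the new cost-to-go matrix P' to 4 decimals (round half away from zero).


BᵀP = [-24.7500 -8.5000]
S = R + BᵀPB = [3/2] + [108.2500] = [109.7500]
BᵀPA = [-108.2500 -12.0000]
K = S⁻¹·BᵀPA = [-0.9863 -0.1093]
A−BK = [0.0410 0.6720; 0.0547 -1.9374]
AᵀP(A−BK) = [1.4795 0.1640; 0.1640 2.6879]
P' = Q + AᵀP(A−BK) = [14.4795 4.1640; 4.1640 6.6879]
tr(P') = 21.1674

21.1674


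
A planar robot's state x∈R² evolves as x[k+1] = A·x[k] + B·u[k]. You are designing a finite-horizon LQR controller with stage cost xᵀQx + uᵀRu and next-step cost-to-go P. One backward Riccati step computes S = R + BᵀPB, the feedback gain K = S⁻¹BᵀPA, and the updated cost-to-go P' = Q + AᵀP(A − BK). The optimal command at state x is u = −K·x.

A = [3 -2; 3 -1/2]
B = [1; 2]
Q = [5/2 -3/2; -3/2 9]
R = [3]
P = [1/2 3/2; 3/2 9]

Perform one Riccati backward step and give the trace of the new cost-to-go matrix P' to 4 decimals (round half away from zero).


20.4464

BᵀP = [3.5000 19.5000]
S = R + BᵀPB = [3] + [42.5000] = [45.5000]
BᵀPA = [69.0000 -16.7500]
K = S⁻¹·BᵀPA = [1.5165 -0.3681]
A−BK = [1.4835 -1.6319; -0.0330 0.2363]
AᵀP(A−BK) = [7.8626 -2.3489; -2.3489 1.0838]
P' = Q + AᵀP(A−BK) = [10.3626 -3.8489; -3.8489 10.0838]
tr(P') = 20.4464


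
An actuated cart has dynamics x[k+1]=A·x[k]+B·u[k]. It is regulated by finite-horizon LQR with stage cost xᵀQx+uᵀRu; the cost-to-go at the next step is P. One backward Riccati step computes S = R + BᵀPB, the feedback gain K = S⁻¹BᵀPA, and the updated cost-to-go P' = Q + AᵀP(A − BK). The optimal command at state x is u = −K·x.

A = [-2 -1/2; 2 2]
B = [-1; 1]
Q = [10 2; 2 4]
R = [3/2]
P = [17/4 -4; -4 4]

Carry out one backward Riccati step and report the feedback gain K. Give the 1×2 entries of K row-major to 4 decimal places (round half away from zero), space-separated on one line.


BᵀP = [-8.2500 8.0000]
S = R + BᵀPB = [3/2] + [16.2500] = [17.7500]
BᵀPA = [32.5000 20.1250]
K = S⁻¹·BᵀPA = [1.8310 1.1338]
A−BK = [-0.1690 0.6338; 0.1690 0.8662]
AᵀP(A−BK) = [5.4930 3.4014; 3.4014 2.2447]
P' = Q + AᵀP(A−BK) = [15.4930 5.4014; 5.4014 6.2447]
tr(P') = 21.7377

1.8310 1.1338


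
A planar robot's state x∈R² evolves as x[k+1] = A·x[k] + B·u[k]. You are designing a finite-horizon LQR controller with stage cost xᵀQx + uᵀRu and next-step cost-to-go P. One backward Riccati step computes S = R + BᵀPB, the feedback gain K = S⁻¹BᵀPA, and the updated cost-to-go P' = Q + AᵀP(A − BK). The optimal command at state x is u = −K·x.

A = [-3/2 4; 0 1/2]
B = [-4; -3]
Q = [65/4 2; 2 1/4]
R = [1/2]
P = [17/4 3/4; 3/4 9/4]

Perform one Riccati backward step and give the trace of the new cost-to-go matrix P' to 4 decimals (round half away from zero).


BᵀP = [-19.2500 -9.7500]
S = R + BᵀPB = [1/2] + [106.2500] = [106.7500]
BᵀPA = [28.8750 -81.8750]
K = S⁻¹·BᵀPA = [0.2705 -0.7670]
A−BK = [-0.4180 0.9321; 0.8115 -1.8009]
AᵀP(A−BK) = [1.7520 -3.9160; -3.9160 8.7661]
P' = Q + AᵀP(A−BK) = [18.0020 -1.9160; -1.9160 9.0161]
tr(P') = 27.0181

27.0181


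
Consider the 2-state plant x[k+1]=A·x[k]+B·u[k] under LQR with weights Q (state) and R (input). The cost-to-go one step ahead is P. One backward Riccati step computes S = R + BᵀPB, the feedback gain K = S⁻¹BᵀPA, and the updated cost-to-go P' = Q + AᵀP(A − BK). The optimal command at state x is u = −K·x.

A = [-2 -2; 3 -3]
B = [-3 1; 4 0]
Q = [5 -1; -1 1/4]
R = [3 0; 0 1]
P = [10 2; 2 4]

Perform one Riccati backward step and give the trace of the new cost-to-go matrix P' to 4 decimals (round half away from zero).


23.2080

BᵀP = [-22.0000 10.0000; 10.0000 2.0000]
S = R + BᵀPB = [3 0; 0 1] + [106.0000 -22.0000; -22.0000 10.0000] = [109.0000 -22.0000; -22.0000 11.0000]
BᵀPA = [74.0000 14.0000; -14.0000 -26.0000]
K = S⁻¹·BᵀPA = [0.7077 -0.5846; 0.1427 -3.5329]
A−BK = [-0.0196 -0.2210; 0.1692 -0.6615]
AᵀP(A−BK) = [1.6280 -2.1986; -2.1986 16.3301]
P' = Q + AᵀP(A−BK) = [6.6280 -3.1986; -3.1986 16.5801]
tr(P') = 23.2080


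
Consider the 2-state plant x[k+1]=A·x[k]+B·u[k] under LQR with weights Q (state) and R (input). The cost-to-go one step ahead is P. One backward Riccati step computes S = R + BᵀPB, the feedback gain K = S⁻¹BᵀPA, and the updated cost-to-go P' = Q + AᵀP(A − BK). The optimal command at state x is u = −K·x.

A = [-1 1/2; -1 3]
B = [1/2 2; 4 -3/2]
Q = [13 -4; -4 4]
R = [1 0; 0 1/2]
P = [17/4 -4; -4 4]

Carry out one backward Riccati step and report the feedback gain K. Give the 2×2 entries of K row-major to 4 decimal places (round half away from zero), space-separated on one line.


BᵀP = [-13.8750 14.0000; 14.5000 -14.0000]
S = R + BᵀPB = [1 0; 0 1/2] + [49.0625 -48.7500; -48.7500 50.0000] = [50.0625 -48.7500; -48.7500 50.5000]
BᵀPA = [-0.1250 35.0625; -0.5000 -34.7500]
K = S⁻¹·BᵀPA = [-0.2024 0.5053; -0.2053 -0.2004]
A−BK = [-0.4881 0.6481; -0.4982 0.6784]
AᵀP(A−BK) = [0.1220 -0.1620; -0.1620 0.3840]
P' = Q + AᵀP(A−BK) = [13.1220 -4.1620; -4.1620 4.3840]
tr(P') = 17.5061

-0.2024 0.5053 -0.2053 -0.2004


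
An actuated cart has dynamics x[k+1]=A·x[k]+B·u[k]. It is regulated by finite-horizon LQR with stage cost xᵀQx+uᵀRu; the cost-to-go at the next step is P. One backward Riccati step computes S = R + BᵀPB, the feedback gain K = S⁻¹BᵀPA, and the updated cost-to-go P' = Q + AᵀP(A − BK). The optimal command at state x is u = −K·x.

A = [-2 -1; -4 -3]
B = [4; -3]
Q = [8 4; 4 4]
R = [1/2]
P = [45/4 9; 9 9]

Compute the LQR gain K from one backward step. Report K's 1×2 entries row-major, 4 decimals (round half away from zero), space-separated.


BᵀP = [18.0000 9.0000]
S = R + BᵀPB = [1/2] + [45.0000] = [45.5000]
BᵀPA = [-72.0000 -45.0000]
K = S⁻¹·BᵀPA = [-1.5824 -0.9890]
A−BK = [4.3297 2.9560; -8.7473 -5.9670]
AᵀP(A−BK) = [219.0659 149.2912; 149.2912 101.7445]
P' = Q + AᵀP(A−BK) = [227.0659 153.2912; 153.2912 105.7445]
tr(P') = 332.8104

-1.5824 -0.9890


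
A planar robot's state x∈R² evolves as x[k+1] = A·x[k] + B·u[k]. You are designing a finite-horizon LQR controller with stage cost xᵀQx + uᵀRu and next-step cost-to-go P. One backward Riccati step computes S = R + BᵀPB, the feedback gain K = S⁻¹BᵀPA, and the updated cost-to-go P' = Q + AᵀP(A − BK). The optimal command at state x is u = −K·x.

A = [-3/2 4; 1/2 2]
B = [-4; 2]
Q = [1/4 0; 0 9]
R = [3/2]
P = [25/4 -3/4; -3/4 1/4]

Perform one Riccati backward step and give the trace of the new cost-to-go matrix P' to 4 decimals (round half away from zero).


12.8603

BᵀP = [-26.5000 3.5000]
S = R + BᵀPB = [3/2] + [113.0000] = [114.5000]
BᵀPA = [41.5000 -99.0000]
K = S⁻¹·BᵀPA = [0.3624 -0.8646]
A−BK = [-0.0502 0.5415; -0.2249 3.7293]
AᵀP(A−BK) = [0.2085 -0.6179; -0.6179 3.4017]
P' = Q + AᵀP(A−BK) = [0.4585 -0.6179; -0.6179 12.4017]
tr(P') = 12.8603


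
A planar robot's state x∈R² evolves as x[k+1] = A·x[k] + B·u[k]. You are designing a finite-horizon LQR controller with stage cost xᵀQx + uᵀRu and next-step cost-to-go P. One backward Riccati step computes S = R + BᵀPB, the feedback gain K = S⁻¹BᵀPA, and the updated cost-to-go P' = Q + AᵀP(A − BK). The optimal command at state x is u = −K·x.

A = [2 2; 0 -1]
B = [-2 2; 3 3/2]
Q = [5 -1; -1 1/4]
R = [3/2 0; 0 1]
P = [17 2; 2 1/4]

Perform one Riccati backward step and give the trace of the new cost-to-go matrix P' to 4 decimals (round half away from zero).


6.4051

BᵀP = [-28.0000 -3.2500; 37.0000 4.3750]
S = R + BᵀPB = [3/2 0; 0 1] + [46.2500 -60.8750; -60.8750 80.5625] = [47.7500 -60.8750; -60.8750 81.5625]
BᵀPA = [-56.0000 -52.7500; 74.0000 69.6250]
K = S⁻¹·BᵀPA = [-0.3323 -0.3389; 0.6593 0.6007]
A−BK = [0.0169 0.1208; 0.0079 -0.8843]
AᵀP(A−BK) = [0.6057 0.5699; 0.5699 0.5494]
P' = Q + AᵀP(A−BK) = [5.6057 -0.4301; -0.4301 0.7994]
tr(P') = 6.4051


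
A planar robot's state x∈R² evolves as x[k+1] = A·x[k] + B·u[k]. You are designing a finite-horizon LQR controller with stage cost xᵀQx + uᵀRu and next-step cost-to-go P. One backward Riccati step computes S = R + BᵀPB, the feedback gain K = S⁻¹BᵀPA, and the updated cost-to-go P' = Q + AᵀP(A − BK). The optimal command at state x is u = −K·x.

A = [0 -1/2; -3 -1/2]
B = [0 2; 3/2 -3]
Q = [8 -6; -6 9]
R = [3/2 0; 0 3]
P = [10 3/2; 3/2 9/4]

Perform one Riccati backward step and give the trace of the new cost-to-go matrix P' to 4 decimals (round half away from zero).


BᵀP = [2.2500 3.3750; 15.5000 -3.7500]
S = R + BᵀPB = [3/2 0; 0 3] + [5.0625 -5.6250; -5.6250 42.2500] = [6.5625 -5.6250; -5.6250 45.2500]
BᵀPA = [-10.1250 -2.8125; 11.2500 -5.8750]
K = S⁻¹·BᵀPA = [-1.4883 -0.6042; 0.0636 -0.2049]
A−BK = [-0.1272 -0.0901; -0.5767 -0.2085]
AᵀP(A−BK) = [4.4650 1.8127; 1.8127 0.9090]
P' = Q + AᵀP(A−BK) = [12.4650 -4.1873; -4.1873 9.9090]
tr(P') = 22.3740

22.3740


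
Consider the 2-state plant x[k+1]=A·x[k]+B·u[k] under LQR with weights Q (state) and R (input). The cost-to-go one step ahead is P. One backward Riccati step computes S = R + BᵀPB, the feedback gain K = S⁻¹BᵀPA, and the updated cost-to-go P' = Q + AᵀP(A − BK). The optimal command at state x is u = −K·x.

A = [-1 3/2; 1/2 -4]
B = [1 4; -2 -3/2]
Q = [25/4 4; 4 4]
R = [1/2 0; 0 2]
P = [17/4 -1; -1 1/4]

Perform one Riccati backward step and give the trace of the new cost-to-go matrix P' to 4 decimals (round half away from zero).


BᵀP = [6.2500 -1.5000; 18.5000 -4.3750]
S = R + BᵀPB = [1/2 0; 0 2] + [9.2500 27.2500; 27.2500 80.5625] = [9.7500 27.2500; 27.2500 82.5625]
BᵀPA = [-7.0000 15.3750; -20.6875 45.2500]
K = S⁻¹·BᵀPA = [-0.2275 0.5821; -0.1755 0.3559]
A−BK = [-0.0706 -0.5059; -0.2183 -2.3019]
AᵀP(A−BK) = [0.0897 -0.1867; -0.1867 0.5062]
P' = Q + AᵀP(A−BK) = [6.3397 3.8133; 3.8133 4.5062]
tr(P') = 10.8459

10.8459


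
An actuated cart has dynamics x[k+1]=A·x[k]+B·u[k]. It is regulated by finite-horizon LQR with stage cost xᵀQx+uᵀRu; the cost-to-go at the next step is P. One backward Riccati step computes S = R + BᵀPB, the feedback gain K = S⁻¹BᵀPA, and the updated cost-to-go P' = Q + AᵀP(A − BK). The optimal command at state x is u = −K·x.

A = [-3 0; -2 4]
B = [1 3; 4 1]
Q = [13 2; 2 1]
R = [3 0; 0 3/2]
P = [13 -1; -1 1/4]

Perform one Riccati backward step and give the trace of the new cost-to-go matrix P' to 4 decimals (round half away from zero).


BᵀP = [9.0000 0.0000; 38.0000 -2.7500]
S = R + BᵀPB = [3 0; 0 3/2] + [9.0000 27.0000; 27.0000 111.2500] = [12.0000 27.0000; 27.0000 112.7500]
BᵀPA = [-27.0000 0.0000; -108.5000 -11.0000]
K = S⁻¹·BᵀPA = [-0.1839 0.4760; -0.9183 -0.2115]
A−BK = [-0.0613 0.1587; -0.3462 2.3077]
AᵀP(A−BK) = [1.4026 -0.1010; -0.1010 1.6731]
P' = Q + AᵀP(A−BK) = [14.4026 1.8990; 1.8990 2.6731]
tr(P') = 17.0757

17.0757


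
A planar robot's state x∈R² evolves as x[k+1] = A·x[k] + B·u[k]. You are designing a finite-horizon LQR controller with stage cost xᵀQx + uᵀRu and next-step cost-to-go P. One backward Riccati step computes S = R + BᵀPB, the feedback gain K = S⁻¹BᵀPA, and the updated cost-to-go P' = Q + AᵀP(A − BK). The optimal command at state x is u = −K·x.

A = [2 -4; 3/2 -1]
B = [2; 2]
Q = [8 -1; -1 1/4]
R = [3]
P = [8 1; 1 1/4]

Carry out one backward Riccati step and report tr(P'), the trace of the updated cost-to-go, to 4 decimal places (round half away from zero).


21.0099

BᵀP = [18.0000 2.5000]
S = R + BᵀPB = [3] + [41.0000] = [44.0000]
BᵀPA = [39.7500 -74.5000]
K = S⁻¹·BᵀPA = [0.9034 -1.6932]
A−BK = [0.1932 -0.6136; -0.3068 2.3864]
AᵀP(A−BK) = [2.6520 -5.0710; -5.0710 10.1080]
P' = Q + AᵀP(A−BK) = [10.6520 -6.0710; -6.0710 10.3580]
tr(P') = 21.0099


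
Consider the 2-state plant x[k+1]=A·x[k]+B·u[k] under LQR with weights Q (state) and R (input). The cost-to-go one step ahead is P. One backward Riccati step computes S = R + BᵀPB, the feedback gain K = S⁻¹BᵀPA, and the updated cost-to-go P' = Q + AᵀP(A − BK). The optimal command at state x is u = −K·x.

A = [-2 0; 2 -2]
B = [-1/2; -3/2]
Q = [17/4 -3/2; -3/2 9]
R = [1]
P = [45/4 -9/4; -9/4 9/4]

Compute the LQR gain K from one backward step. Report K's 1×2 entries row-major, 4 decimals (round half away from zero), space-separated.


0.0000 0.8182

BᵀP = [-2.2500 -2.2500]
S = R + BᵀPB = [1] + [4.5000] = [5.5000]
BᵀPA = [0.0000 4.5000]
K = S⁻¹·BᵀPA = [0.0000 0.8182]
A−BK = [-2.0000 0.4091; 2.0000 -0.7727]
AᵀP(A−BK) = [72.0000 -18.0000; -18.0000 5.3182]
P' = Q + AᵀP(A−BK) = [76.2500 -19.5000; -19.5000 14.3182]
tr(P') = 90.5682


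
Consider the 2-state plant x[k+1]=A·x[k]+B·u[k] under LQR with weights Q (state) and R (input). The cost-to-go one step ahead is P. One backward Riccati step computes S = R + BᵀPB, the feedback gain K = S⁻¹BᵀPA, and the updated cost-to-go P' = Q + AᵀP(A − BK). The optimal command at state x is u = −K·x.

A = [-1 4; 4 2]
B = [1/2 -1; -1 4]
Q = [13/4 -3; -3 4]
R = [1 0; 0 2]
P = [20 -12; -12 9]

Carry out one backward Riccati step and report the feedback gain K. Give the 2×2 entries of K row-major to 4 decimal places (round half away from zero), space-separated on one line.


-0.4686 2.1829 0.8457 0.0114

BᵀP = [22.0000 -15.0000; -68.0000 48.0000]
S = R + BᵀPB = [1 0; 0 2] + [26.0000 -82.0000; -82.0000 260.0000] = [27.0000 -82.0000; -82.0000 262.0000]
BᵀPA = [-82.0000 58.0000; 260.0000 -176.0000]
K = S⁻¹·BᵀPA = [-0.4686 2.1829; 0.8457 0.0114]
A−BK = [0.0800 2.9200; 0.1486 4.1371]
AᵀP(A−BK) = [1.6914 0.0229; 0.0229 39.4057]
P' = Q + AᵀP(A−BK) = [4.9414 -2.9771; -2.9771 43.4057]
tr(P') = 48.3471


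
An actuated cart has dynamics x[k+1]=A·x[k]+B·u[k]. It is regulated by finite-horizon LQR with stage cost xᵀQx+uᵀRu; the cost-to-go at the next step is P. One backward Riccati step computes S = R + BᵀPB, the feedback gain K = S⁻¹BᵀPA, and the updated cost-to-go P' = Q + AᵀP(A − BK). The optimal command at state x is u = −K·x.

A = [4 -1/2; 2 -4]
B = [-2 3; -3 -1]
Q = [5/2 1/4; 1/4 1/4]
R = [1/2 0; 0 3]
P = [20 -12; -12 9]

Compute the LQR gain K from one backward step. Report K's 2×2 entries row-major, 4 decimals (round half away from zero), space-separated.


-0.8870 1.0998 0.7198 0.5829

BᵀP = [-4.0000 -3.0000; 72.0000 -45.0000]
S = R + BᵀPB = [1/2 0; 0 3] + [17.0000 -9.0000; -9.0000 261.0000] = [17.5000 -9.0000; -9.0000 264.0000]
BᵀPA = [-22.0000 14.0000; 198.0000 144.0000]
K = S⁻¹·BᵀPA = [-0.8870 1.0998; 0.7198 0.5829]
A−BK = [0.0668 -0.0492; 0.0588 -0.1176]
AᵀP(A−BK) = [1.9736 0.7720; 0.7720 1.6583]
P' = Q + AᵀP(A−BK) = [4.4736 1.0220; 1.0220 1.9083]
tr(P') = 6.3819


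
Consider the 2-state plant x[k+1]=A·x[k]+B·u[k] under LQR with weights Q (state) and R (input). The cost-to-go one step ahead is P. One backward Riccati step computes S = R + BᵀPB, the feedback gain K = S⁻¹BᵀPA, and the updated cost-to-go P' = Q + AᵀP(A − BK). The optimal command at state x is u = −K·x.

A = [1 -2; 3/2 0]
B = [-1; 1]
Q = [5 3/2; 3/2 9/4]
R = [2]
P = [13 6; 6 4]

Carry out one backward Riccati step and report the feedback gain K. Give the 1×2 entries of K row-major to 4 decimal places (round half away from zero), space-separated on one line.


BᵀP = [-7.0000 -2.0000]
S = R + BᵀPB = [2] + [5.0000] = [7.0000]
BᵀPA = [-10.0000 14.0000]
K = S⁻¹·BᵀPA = [-1.4286 2.0000]
A−BK = [-0.4286 0.0000; 2.9286 -2.0000]
AᵀP(A−BK) = [25.7143 -24.0000; -24.0000 24.0000]
P' = Q + AᵀP(A−BK) = [30.7143 -22.5000; -22.5000 26.2500]
tr(P') = 56.9643

-1.4286 2.0000


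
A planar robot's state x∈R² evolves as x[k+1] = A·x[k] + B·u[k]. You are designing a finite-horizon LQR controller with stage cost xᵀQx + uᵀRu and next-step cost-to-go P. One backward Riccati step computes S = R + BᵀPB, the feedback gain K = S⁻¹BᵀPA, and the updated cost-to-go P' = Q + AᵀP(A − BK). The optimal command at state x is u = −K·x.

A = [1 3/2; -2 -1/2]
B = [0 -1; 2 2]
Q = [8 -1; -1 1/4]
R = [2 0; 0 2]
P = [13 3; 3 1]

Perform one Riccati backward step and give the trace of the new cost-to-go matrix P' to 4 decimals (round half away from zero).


BᵀP = [6.0000 2.0000; -7.0000 -1.0000]
S = R + BᵀPB = [2 0; 0 2] + [4.0000 -2.0000; -2.0000 5.0000] = [6.0000 -2.0000; -2.0000 7.0000]
BᵀPA = [2.0000 8.0000; -5.0000 -10.0000]
K = S⁻¹·BᵀPA = [0.1053 0.9474; -0.6842 -1.1579]
A−BK = [0.3158 0.3421; -0.8421 -0.0789]
AᵀP(A−BK) = [1.3684 2.3158; 2.3158 5.8421]
P' = Q + AᵀP(A−BK) = [9.3684 1.3158; 1.3158 6.0921]
tr(P') = 15.4605

15.4605


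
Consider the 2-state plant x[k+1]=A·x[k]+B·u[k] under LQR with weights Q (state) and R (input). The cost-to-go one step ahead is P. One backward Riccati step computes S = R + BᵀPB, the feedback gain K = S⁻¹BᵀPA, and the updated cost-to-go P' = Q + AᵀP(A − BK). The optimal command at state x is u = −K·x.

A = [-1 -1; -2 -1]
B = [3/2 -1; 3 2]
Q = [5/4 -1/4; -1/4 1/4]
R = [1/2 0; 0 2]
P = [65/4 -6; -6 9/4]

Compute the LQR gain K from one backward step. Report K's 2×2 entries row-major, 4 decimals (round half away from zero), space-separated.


-0.3350 -0.3568 0.0704 0.2706

BᵀP = [6.3750 -2.2500; -28.2500 10.5000]
S = R + BᵀPB = [1/2 0; 0 2] + [2.8125 -10.8750; -10.8750 49.2500] = [3.3125 -10.8750; -10.8750 51.2500]
BᵀPA = [-1.8750 -4.1250; 7.2500 17.7500]
K = S⁻¹·BᵀPA = [-0.3350 -0.3568; 0.0704 0.2706]
A−BK = [-0.4272 -0.1942; -1.1359 -0.4709]
AᵀP(A−BK) = [0.1117 0.1189; 0.1189 0.2245]
P' = Q + AᵀP(A−BK) = [1.3617 -0.1311; -0.1311 0.4745]
tr(P') = 1.8362


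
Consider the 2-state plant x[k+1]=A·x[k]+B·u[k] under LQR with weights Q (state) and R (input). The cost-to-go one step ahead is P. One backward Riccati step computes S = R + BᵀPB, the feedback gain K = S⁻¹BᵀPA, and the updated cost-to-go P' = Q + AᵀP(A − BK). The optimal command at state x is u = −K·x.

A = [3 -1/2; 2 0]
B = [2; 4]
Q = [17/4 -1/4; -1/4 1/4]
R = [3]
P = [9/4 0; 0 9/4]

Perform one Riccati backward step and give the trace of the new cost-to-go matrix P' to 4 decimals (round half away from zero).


BᵀP = [4.5000 9.0000]
S = R + BᵀPB = [3] + [45.0000] = [48.0000]
BᵀPA = [31.5000 -2.2500]
K = S⁻¹·BᵀPA = [0.6563 -0.0469]
A−BK = [1.6875 -0.4063; -0.6250 0.1875]
AᵀP(A−BK) = [8.5781 -1.8984; -1.8984 0.4570]
P' = Q + AᵀP(A−BK) = [12.8281 -2.1484; -2.1484 0.7070]
tr(P') = 13.5352

13.5352


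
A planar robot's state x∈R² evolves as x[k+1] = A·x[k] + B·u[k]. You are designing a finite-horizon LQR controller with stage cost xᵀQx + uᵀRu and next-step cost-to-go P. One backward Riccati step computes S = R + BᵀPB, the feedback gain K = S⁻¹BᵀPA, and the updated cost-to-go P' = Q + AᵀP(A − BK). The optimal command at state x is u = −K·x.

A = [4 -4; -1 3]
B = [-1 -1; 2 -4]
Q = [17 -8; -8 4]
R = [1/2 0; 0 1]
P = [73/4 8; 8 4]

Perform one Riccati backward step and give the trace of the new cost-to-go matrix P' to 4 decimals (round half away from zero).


30.4405

BᵀP = [-2.2500 0.0000; -50.2500 -24.0000]
S = R + BᵀPB = [1/2 0; 0 1] + [2.2500 2.2500; 2.2500 146.2500] = [2.7500 2.2500; 2.2500 147.2500]
BᵀPA = [-9.0000 9.0000; -177.0000 129.0000]
K = S⁻¹·BᵀPA = [-2.3182 2.5883; -1.1666 0.8365]
A−BK = [0.5152 -0.5752; -1.0300 1.1694]
AᵀP(A−BK) = [4.6452 -4.6427; -4.6427 4.7952]
P' = Q + AᵀP(A−BK) = [21.6452 -12.6427; -12.6427 8.7952]
tr(P') = 30.4405
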